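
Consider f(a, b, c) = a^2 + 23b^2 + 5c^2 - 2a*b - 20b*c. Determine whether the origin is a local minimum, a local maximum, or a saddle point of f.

The Hessian at the origin is H = [[2, -2, 0], [-2, 46, -20], [0, -20, 10]].
Row-reducing H symmetrically gives the diagonal entries 2, 44, 10/11.
Counting signs: 3 positive.
H is positive definite, so the origin is a strict local minimum.

local minimum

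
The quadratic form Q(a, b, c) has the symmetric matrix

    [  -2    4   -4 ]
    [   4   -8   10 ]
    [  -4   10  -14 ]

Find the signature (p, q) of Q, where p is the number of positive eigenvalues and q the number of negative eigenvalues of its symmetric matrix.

(1, 2)

By Sylvester's law of inertia any congruent diagonalization of A has 1 positive, 2 negative and 0 zero entries.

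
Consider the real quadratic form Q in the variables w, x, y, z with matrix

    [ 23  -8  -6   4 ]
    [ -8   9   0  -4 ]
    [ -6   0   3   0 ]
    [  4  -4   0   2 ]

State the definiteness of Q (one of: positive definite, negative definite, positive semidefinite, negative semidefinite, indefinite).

positive definite

An LDLᵀ factorisation of A has diagonal entries 23, 143/23, 105/143, 6/35.
Counting signs: 4 positive.
Hence Q is positive definite.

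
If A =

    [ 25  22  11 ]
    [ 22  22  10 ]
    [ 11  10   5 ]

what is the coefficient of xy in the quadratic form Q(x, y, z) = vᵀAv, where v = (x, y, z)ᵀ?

The coefficient of xy is A[1,2] + A[2,1] = 2·22 = 44.

44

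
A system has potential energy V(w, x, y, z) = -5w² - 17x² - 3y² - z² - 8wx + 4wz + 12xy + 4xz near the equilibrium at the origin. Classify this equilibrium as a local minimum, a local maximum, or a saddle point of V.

The Hessian at the origin is H = [[-10, -8, 0, 4], [-8, -34, 12, 4], [0, 12, -6, 0], [4, 4, 0, -2]].
Congruent diagonalization of H (simultaneous row and column reduction) yields pivots -10, -138/5, -18/23, -2/9.
Counting signs: 4 negative.
H is negative definite, so the origin is a strict local maximum.

local maximum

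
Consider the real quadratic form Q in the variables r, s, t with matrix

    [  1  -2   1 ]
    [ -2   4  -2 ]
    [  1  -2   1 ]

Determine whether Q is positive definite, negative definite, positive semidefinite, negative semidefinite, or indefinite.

Row-reducing A symmetrically gives the diagonal entries 1, 0, 0.
So there are 1 positive, 2 zero pivots.
Hence Q is positive semidefinite.

positive semidefinite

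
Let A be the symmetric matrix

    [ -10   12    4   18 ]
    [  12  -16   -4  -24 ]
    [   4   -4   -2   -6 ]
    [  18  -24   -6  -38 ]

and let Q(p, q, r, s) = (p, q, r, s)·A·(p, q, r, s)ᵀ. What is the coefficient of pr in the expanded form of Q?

The coefficient of pr is A[1,3] + A[3,1] = 2·4 = 8.

8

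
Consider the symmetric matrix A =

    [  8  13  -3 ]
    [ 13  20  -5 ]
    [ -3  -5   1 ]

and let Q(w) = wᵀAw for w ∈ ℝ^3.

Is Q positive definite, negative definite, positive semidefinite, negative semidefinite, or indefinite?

Applying the same elementary operations to the rows and columns of A produces a congruent diagonal matrix with entries 8, -9/8, -1/9.
So there are 1 positive, 2 negative pivots.
Hence Q is indefinite.

indefinite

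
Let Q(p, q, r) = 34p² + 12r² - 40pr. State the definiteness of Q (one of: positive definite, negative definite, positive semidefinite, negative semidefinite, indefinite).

positive semidefinite

Write A = [[34, 0, -20], [0, 0, 0], [-20, 0, 12]].
Applying the same elementary operations to the rows and columns of A produces a congruent diagonal matrix with entries 34, 0, 4/17.
So there are 2 positive, 1 zero pivots.
Hence Q is positive semidefinite.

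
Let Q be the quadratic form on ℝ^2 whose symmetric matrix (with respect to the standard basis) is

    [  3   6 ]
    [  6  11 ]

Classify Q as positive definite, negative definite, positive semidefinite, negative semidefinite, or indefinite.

For the 2×2 matrix [[3, 6], [6, 11]]: det = 3·11 − (6)² = -3, trace = 14.
det < 0 so the eigenvalues have opposite signs; the form is indefinite.

indefinite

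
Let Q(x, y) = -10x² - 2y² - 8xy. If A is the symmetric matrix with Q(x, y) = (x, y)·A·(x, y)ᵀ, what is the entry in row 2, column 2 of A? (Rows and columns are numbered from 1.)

-2

The coefficient of y² in Q is -2, and that is exactly A[2,2].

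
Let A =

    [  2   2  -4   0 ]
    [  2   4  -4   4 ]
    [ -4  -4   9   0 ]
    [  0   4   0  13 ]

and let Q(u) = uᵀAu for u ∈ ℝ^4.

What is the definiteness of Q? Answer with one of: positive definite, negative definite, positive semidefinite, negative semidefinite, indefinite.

positive definite

Leading principal minors: Δ_1 = 2, Δ_2 = 4, Δ_3 = 4, Δ_4 = 20.
All leading principal minors are positive, so by Sylvester's criterion Q is positive definite.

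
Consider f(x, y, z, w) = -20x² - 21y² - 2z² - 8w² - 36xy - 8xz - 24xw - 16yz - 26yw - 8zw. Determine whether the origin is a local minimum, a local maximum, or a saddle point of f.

The Hessian at the origin is H = [[-40, -36, -8, -24], [-36, -42, -16, -26], [-8, -16, -4, -8], [-24, -26, -8, -16]].
Row-reducing H symmetrically gives the diagonal entries -40, -48/5, 17/3, 5/17.
Counting signs: 2 positive, 2 negative.
H is indefinite, so the origin is a saddle point.

saddle point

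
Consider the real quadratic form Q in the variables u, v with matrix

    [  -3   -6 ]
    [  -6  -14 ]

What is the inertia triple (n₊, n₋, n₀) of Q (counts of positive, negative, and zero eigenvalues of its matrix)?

(0, 2, 0)

An LDLᵀ factorisation of A has diagonal entries -3, -2.
That gives 2 negative pivots.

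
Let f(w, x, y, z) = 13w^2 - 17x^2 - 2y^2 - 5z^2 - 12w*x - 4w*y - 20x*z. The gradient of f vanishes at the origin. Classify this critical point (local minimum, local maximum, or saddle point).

saddle point

The Hessian at the origin is H = [[26, -12, -4, 0], [-12, -34, 0, -20], [-4, 0, -4, 0], [0, -20, 0, -10]].
An LDLᵀ factorisation of H has diagonal entries 26, -514/13, -1164/257, 30/97.
That gives 2 positive, 2 negative pivots.
H is indefinite, so the origin is a saddle point.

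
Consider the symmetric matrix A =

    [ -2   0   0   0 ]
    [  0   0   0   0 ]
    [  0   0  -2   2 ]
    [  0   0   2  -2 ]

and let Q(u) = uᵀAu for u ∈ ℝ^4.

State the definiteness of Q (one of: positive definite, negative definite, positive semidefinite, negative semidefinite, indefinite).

negative semidefinite

Congruent diagonalization of A (simultaneous row and column reduction) yields pivots -2, 0, -2, 0.
That gives 2 negative, 2 zero pivots.
Hence Q is negative semidefinite.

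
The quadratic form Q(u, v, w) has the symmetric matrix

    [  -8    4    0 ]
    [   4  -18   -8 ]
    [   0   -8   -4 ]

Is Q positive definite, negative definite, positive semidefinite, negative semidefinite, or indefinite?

negative semidefinite

Applying the same elementary operations to the rows and columns of A produces a congruent diagonal matrix with entries -8, -16, 0.
So there are 2 negative, 1 zero pivots.
Hence Q is negative semidefinite.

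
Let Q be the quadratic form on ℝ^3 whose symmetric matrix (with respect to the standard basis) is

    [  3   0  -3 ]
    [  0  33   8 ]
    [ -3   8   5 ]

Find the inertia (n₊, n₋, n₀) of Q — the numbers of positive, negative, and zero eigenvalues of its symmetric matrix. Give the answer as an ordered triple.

An LDLᵀ factorisation of A has diagonal entries 3, 33, 2/33.
So there are 3 positive pivots.

(3, 0, 0)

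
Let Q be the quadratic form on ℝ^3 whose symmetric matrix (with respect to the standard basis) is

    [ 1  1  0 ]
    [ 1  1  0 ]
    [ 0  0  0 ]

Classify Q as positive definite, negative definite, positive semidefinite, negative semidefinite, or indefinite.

positive semidefinite

Applying the same elementary operations to the rows and columns of A produces a congruent diagonal matrix with entries 1, 0, 0.
So there are 1 positive, 2 zero pivots.
Hence Q is positive semidefinite.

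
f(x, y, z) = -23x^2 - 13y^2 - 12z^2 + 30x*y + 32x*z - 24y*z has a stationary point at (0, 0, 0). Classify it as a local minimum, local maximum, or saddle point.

The Hessian at the origin is H = [[-46, 30, 32], [30, -26, -24], [32, -24, -24]].
An LDLᵀ factorisation of H has diagonal entries -46, -148/23, -8/37.
Counting signs: 3 negative.
H is negative definite, so the origin is a strict local maximum.

local maximum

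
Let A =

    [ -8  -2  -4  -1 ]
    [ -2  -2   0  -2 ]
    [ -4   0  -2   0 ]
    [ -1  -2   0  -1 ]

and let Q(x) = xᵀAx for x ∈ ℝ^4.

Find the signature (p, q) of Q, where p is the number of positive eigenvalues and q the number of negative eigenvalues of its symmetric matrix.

An LDLᵀ factorisation of A has diagonal entries -8, -3/2, 2/3, 1/2.
So there are 2 positive, 2 negative pivots.

(2, 2)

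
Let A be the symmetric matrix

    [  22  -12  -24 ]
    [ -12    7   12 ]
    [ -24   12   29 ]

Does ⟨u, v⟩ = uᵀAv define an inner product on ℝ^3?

yes

Leading principal minors: Δ_1 = 22, Δ_2 = 10, Δ_3 = 2.
All leading principal minors are positive, so by Sylvester's criterion Q is positive definite.
⟨·,·⟩ is an inner product exactly when A is positive definite.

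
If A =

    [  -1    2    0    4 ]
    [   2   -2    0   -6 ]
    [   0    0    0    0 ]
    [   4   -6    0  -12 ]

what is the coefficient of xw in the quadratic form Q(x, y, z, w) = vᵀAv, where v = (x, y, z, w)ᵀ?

The coefficient of xw is A[1,4] + A[4,1] = 2·4 = 8.

8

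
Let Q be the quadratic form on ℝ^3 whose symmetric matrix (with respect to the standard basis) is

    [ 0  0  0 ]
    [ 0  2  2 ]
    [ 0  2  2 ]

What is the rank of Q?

Congruent diagonalization of A (simultaneous row and column reduction) yields pivots 0, 2, 0.
That gives 1 positive, 2 zero pivots.
The rank is the number of nonzero pivots: 1.

1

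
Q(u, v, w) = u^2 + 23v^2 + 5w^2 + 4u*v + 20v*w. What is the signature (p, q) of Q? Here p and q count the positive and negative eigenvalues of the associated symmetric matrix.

Write A = [[1, 2, 0], [2, 23, 10], [0, 10, 5]].
Congruent diagonalization of A (simultaneous row and column reduction) yields pivots 1, 19, -5/19.
That gives 2 positive, 1 negative pivots.

(2, 1)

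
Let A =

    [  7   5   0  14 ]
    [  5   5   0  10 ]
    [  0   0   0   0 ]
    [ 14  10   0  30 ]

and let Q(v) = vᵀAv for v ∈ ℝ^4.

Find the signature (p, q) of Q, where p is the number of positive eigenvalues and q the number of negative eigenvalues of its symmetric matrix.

(3, 0)

Applying the same elementary operations to the rows and columns of A produces a congruent diagonal matrix with entries 7, 10/7, 0, 2.
Counting signs: 3 positive, 1 zero.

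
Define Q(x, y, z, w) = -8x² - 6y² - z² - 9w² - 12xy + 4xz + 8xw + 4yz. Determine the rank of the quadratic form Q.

Write A = [[-8, -6, 2, 4], [-6, -6, 2, 0], [2, 2, -1, 0], [4, 0, 0, -9]].
Applying the same elementary operations to the rows and columns of A produces a congruent diagonal matrix with entries -8, -3/2, -1/3, -1.
Counting signs: 4 negative.
The rank is the number of nonzero pivots: 4.

4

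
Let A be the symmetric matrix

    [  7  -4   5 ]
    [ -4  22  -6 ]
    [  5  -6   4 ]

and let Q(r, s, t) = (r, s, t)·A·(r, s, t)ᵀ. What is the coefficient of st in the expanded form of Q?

-12

The coefficient of st is A[2,3] + A[3,2] = 2·(-6) = -12.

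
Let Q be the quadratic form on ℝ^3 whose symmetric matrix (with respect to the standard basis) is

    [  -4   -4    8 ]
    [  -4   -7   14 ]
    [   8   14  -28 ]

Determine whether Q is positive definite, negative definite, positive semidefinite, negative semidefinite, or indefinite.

negative semidefinite

Congruent diagonalization of A (simultaneous row and column reduction) yields pivots -4, -3, 0.
Counting signs: 2 negative, 1 zero.
Hence Q is negative semidefinite.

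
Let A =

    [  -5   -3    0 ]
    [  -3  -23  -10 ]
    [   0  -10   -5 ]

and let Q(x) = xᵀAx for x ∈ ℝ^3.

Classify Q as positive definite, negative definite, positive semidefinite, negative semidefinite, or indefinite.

negative definite

Symmetric row and column elimination reduces A to a congruent diagonal form with pivots -5, -106/5, -15/53.
Counting signs: 3 negative.
Hence Q is negative definite.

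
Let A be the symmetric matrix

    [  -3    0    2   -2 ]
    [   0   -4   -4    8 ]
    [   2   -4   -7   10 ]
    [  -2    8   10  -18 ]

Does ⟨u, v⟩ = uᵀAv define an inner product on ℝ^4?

no

Leading principal minors: Δ_1 = -3, Δ_2 = 12, Δ_3 = -20, Δ_4 = 8.
The signs alternate starting with Δ_1 < 0, so by Sylvester's criterion Q is negative definite.
⟨·,·⟩ is an inner product exactly when A is positive definite.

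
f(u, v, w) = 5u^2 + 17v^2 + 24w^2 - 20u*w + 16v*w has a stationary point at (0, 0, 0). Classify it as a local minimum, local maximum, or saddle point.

The Hessian at the origin is H = [[10, 0, -20], [0, 34, 16], [-20, 16, 48]].
Applying the same elementary operations to the rows and columns of H produces a congruent diagonal matrix with entries 10, 34, 8/17.
So there are 3 positive pivots.
H is positive definite, so the origin is a strict local minimum.

local minimum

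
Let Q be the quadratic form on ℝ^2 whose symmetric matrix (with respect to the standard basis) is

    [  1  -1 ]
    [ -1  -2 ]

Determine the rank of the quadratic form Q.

Congruent diagonalization of A (simultaneous row and column reduction) yields pivots 1, -3.
Counting signs: 1 positive, 1 negative.
The rank is the number of nonzero pivots: 2.

2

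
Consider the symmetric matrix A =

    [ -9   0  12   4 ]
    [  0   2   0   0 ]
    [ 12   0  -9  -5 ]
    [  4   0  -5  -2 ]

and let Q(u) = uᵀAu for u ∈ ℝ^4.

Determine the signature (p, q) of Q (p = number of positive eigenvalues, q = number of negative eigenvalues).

(2, 2)

Applying the same elementary operations to the rows and columns of A produces a congruent diagonal matrix with entries -9, 2, 7, -5/21.
Counting signs: 2 positive, 2 negative.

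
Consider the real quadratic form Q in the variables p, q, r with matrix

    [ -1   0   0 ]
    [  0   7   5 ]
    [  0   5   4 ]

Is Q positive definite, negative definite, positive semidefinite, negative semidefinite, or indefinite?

indefinite

Applying the same elementary operations to the rows and columns of A produces a congruent diagonal matrix with entries -1, 7, 3/7.
That gives 2 positive, 1 negative pivots.
Hence Q is indefinite.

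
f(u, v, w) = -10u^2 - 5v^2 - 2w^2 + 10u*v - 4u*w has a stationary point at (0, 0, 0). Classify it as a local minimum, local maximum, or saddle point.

The Hessian at the origin is H = [[-20, 10, -4], [10, -10, 0], [-4, 0, -4]].
Congruent diagonalization of H (simultaneous row and column reduction) yields pivots -20, -5, -12/5.
Counting signs: 3 negative.
H is negative definite, so the origin is a strict local maximum.

local maximum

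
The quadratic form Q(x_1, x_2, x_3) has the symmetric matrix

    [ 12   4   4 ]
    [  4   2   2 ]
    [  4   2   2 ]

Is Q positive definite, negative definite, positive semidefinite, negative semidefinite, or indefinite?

Applying the same elementary operations to the rows and columns of A produces a congruent diagonal matrix with entries 12, 2/3, 0.
Counting signs: 2 positive, 1 zero.
Hence Q is positive semidefinite.

positive semidefinite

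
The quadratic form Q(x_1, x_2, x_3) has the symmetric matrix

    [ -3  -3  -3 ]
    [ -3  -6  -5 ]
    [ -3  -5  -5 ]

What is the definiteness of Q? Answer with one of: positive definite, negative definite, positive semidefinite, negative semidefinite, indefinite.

Leading principal minors: Δ_1 = -3, Δ_2 = 9, Δ_3 = -6.
The signs alternate starting with Δ_1 < 0, so by Sylvester's criterion Q is negative definite.

negative definite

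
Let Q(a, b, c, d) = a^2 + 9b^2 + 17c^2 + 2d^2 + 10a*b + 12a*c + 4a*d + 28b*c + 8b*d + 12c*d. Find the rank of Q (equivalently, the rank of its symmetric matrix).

The associated matrix is A = [[1, 5, 6, 2], [5, 9, 14, 4], [6, 14, 17, 6], [2, 4, 6, 2]].
Congruent diagonalization of A (simultaneous row and column reduction) yields pivots 1, -16, -3, 1/4.
That gives 2 positive, 2 negative pivots.
The rank is the number of nonzero pivots: 4.

4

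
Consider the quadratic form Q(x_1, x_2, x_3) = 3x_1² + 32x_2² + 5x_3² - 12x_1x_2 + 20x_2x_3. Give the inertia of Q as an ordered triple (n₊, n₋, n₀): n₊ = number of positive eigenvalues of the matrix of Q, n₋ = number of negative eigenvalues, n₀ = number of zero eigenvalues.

(2, 0, 1)

Write A = [[3, -6, 0], [-6, 32, 10], [0, 10, 5]].
Congruent diagonalization of A (simultaneous row and column reduction) yields pivots 3, 20, 0.
So there are 2 positive, 1 zero pivots.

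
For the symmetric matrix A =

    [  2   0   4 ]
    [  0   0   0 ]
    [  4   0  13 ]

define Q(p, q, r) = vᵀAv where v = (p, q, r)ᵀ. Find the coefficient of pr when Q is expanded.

8

The coefficient of pr is A[1,3] + A[3,1] = 2·4 = 8.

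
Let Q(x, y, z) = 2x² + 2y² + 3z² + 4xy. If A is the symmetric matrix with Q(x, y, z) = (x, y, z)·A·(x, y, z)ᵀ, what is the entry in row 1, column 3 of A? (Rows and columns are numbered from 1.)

The coefficient of x·z in Q is 0. For a symmetric A this equals A[1,3] + A[3,1] = 2·A[1,3].
So A[1,3] = 0/2 = 0.

0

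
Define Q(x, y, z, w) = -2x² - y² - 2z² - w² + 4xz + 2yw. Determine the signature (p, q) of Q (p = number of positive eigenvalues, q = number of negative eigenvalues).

Write A = [[-2, 0, 2, 0], [0, -1, 0, 1], [2, 0, -2, 0], [0, 1, 0, -1]].
Applying the same elementary operations to the rows and columns of A produces a congruent diagonal matrix with entries -2, -1, 0, 0.
Counting signs: 2 negative, 2 zero.

(0, 2)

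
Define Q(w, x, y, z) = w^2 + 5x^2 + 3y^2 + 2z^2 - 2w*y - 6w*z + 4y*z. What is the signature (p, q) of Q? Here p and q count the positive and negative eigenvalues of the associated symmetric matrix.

Write A = [[1, 0, -1, -3], [0, 5, 0, 0], [-1, 0, 3, 2], [-3, 0, 2, 2]].
Applying the same elementary operations to the rows and columns of A produces a congruent diagonal matrix with entries 1, 5, 2, -15/2.
That gives 3 positive, 1 negative pivots.

(3, 1)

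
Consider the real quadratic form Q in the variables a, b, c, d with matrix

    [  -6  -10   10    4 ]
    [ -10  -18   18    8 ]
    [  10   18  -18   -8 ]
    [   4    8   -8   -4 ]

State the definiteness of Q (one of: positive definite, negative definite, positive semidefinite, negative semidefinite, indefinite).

negative semidefinite

Congruent diagonalization of A (simultaneous row and column reduction) yields pivots -6, -4/3, 0, 0.
So there are 2 negative, 2 zero pivots.
Hence Q is negative semidefinite.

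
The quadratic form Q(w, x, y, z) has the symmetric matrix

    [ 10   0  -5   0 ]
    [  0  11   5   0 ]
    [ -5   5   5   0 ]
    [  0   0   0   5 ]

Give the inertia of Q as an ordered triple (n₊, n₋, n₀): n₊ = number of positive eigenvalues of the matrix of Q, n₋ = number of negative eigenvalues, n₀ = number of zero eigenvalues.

(4, 0, 0)

Applying the same elementary operations to the rows and columns of A produces a congruent diagonal matrix with entries 10, 11, 5/22, 5.
So there are 4 positive pivots.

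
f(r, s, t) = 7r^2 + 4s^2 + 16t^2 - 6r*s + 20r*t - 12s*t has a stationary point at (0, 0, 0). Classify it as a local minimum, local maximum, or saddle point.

The Hessian at the origin is H = [[14, -6, 20], [-6, 8, -12], [20, -12, 32]].
Congruent diagonalization of H (simultaneous row and column reduction) yields pivots 14, 38/7, 24/19.
Counting signs: 3 positive.
H is positive definite, so the origin is a strict local minimum.

local minimum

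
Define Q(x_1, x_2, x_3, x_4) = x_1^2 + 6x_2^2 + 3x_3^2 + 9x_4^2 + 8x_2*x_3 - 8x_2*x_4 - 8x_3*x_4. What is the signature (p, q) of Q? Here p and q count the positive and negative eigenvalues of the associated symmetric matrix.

The associated matrix is A = [[1, 0, 0, 0], [0, 6, 4, -4], [0, 4, 3, -4], [0, -4, -4, 9]].
Row-reducing A symmetrically gives the diagonal entries 1, 6, 1/3, 1.
That gives 4 positive pivots.

(4, 0)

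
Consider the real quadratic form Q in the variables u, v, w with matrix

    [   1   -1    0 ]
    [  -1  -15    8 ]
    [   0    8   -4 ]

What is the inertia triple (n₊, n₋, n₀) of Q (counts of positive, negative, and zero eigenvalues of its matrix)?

Symmetric row and column elimination reduces A to a congruent diagonal form with pivots 1, -16, 0.
Counting signs: 1 positive, 1 negative, 1 zero.

(1, 1, 1)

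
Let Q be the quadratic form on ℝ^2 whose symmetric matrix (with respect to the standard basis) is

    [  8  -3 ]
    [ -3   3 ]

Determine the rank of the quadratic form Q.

2

Row-reducing A symmetrically gives the diagonal entries 8, 15/8.
That gives 2 positive pivots.
The rank is the number of nonzero pivots: 2.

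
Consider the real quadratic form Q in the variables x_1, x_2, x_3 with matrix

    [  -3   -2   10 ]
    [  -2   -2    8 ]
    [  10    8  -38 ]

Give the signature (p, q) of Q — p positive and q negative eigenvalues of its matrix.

Congruent diagonalization of A (simultaneous row and column reduction) yields pivots -3, -2/3, -2.
So there are 3 negative pivots.

(0, 3)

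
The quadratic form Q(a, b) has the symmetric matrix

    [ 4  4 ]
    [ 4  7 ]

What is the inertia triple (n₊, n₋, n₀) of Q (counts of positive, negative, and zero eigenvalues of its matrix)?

Congruent diagonalization of A (simultaneous row and column reduction) yields pivots 4, 3.
So there are 2 positive pivots.

(2, 0, 0)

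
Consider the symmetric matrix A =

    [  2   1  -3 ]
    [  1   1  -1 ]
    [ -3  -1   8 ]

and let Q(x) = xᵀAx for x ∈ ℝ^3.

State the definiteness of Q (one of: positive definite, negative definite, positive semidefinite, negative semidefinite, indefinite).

Symmetric row and column elimination reduces A to a congruent diagonal form with pivots 2, 1/2, 3.
Counting signs: 3 positive.
Hence Q is positive definite.

positive definite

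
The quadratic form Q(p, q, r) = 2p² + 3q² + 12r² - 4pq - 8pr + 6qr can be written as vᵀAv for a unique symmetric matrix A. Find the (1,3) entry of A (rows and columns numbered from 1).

-4

The coefficient of p·r in Q is -8. For a symmetric A this equals A[1,3] + A[3,1] = 2·A[1,3].
So A[1,3] = -8/2 = -4.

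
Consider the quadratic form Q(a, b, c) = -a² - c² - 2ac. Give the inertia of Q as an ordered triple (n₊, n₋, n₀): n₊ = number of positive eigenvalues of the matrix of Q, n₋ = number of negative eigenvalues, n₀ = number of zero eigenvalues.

Write A = [[-1, 0, -1], [0, 0, 0], [-1, 0, -1]].
Congruent diagonalization of A (simultaneous row and column reduction) yields pivots -1, 0, 0.
Counting signs: 1 negative, 2 zero.

(0, 1, 2)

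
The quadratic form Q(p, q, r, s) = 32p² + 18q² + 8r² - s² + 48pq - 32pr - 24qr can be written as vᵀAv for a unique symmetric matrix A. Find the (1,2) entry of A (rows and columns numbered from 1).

The coefficient of p·q in Q is 48. For a symmetric A this equals A[1,2] + A[2,1] = 2·A[1,2].
So A[1,2] = 48/2 = 24.

24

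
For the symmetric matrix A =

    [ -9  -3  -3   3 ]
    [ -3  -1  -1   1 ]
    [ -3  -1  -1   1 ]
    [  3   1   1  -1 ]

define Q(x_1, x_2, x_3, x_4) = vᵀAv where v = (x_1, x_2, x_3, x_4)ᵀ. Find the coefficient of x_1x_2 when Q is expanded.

The coefficient of x_1x_2 is A[1,2] + A[2,1] = 2·(-3) = -6.

-6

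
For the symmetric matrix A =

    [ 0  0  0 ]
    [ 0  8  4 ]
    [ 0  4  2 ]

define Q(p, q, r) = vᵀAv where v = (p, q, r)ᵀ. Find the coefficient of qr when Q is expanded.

The coefficient of qr is A[2,3] + A[3,2] = 2·4 = 8.

8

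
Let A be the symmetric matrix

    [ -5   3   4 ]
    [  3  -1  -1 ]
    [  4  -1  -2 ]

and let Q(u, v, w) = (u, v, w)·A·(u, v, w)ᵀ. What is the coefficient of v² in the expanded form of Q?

-1

The coefficient of v² is the diagonal entry A[2,2] = -1.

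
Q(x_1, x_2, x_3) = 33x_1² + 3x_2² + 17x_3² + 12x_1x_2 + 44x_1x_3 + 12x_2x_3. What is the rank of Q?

3

The symmetric matrix is A = [[33, 6, 22], [6, 3, 6], [22, 6, 17]].
Applying the same elementary operations to the rows and columns of A produces a congruent diagonal matrix with entries 33, 21/11, 5/21.
Counting signs: 3 positive.
The rank is the number of nonzero pivots: 3.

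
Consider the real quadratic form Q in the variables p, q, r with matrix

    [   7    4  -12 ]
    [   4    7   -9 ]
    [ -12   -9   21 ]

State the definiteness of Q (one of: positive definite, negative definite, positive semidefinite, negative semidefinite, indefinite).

Applying the same elementary operations to the rows and columns of A produces a congruent diagonal matrix with entries 7, 33/7, -6/11.
That gives 2 positive, 1 negative pivots.
Hence Q is indefinite.

indefinite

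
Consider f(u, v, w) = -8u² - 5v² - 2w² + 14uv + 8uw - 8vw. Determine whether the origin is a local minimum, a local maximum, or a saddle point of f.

saddle point

The Hessian at the origin is H = [[-16, 14, 8], [14, -10, -8], [8, -8, -4]].
An LDLᵀ factorisation of H has diagonal entries -16, 9/4, -4/9.
So there are 1 positive, 2 negative pivots.
H is indefinite, so the origin is a saddle point.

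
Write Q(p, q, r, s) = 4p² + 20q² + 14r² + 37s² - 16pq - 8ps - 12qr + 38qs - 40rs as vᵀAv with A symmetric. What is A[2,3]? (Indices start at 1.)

-6

The coefficient of q·r in Q is -12. For a symmetric A this equals A[2,3] + A[3,2] = 2·A[2,3].
So A[2,3] = -12/2 = -6.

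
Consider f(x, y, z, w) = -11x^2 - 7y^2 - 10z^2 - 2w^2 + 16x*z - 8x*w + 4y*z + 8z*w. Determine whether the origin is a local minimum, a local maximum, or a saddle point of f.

The Hessian at the origin is H = [[-22, 0, 16, -8], [0, -14, 4, 0], [16, 4, -20, 8], [-8, 0, 8, -4]].
Applying the same elementary operations to the rows and columns of H produces a congruent diagonal matrix with entries -22, -14, -556/77, -60/139.
That gives 4 negative pivots.
H is negative definite, so the origin is a strict local maximum.

local maximum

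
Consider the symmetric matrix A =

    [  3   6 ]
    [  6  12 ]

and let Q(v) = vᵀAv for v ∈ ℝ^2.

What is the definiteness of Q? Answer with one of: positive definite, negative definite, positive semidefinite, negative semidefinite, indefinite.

For the 2×2 matrix [[3, 6], [6, 12]]: det = 3·12 − (6)² = 0, trace = 15.
det = 0 so one eigenvalue is zero; the form is semidefinite with the sign of the trace.

positive semidefinite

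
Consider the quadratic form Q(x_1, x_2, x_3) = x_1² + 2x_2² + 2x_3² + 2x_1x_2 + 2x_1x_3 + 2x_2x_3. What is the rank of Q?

3

Write A = [[1, 1, 1], [1, 2, 1], [1, 1, 2]].
Applying the same elementary operations to the rows and columns of A produces a congruent diagonal matrix with entries 1, 1, 1.
So there are 3 positive pivots.
The rank is the number of nonzero pivots: 3.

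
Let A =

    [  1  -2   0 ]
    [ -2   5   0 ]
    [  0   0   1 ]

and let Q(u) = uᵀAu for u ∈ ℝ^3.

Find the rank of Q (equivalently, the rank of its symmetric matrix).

3

Applying the same elementary operations to the rows and columns of A produces a congruent diagonal matrix with entries 1, 1, 1.
That gives 3 positive pivots.
The rank is the number of nonzero pivots: 3.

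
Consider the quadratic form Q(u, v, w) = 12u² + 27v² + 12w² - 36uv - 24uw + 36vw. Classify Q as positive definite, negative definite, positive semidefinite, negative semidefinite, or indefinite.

The associated matrix is A = [[12, -18, -12], [-18, 27, 18], [-12, 18, 12]].
Congruent diagonalization of A (simultaneous row and column reduction) yields pivots 12, 0, 0.
So there are 1 positive, 2 zero pivots.
Hence Q is positive semidefinite.

positive semidefinite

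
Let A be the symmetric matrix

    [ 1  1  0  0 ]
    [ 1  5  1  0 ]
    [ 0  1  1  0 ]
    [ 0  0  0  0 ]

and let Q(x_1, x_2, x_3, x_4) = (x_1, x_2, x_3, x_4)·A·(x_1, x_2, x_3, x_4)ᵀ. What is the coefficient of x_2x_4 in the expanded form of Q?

The coefficient of x_2x_4 is A[2,4] + A[4,2] = 2·0 = 0.

0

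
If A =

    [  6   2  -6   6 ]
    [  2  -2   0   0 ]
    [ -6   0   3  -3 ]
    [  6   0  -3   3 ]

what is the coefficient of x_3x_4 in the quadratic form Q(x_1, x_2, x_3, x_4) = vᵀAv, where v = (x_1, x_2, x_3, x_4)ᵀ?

-6

The coefficient of x_3x_4 is A[3,4] + A[4,3] = 2·(-3) = -6.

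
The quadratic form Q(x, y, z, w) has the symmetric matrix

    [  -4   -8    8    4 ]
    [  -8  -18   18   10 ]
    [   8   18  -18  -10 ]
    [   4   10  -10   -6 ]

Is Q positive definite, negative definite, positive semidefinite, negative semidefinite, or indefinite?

negative semidefinite

Congruent diagonalization of A (simultaneous row and column reduction) yields pivots -4, -2, 0, 0.
Counting signs: 2 negative, 2 zero.
Hence Q is negative semidefinite.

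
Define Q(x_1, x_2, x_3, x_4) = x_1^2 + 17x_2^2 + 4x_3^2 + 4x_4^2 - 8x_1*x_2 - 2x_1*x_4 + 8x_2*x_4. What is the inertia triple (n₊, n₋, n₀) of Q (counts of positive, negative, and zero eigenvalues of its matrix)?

(4, 0, 0)

The symmetric matrix is A = [[1, -4, 0, -1], [-4, 17, 0, 4], [0, 0, 4, 0], [-1, 4, 0, 4]].
Symmetric row and column elimination reduces A to a congruent diagonal form with pivots 1, 1, 4, 3.
So there are 4 positive pivots.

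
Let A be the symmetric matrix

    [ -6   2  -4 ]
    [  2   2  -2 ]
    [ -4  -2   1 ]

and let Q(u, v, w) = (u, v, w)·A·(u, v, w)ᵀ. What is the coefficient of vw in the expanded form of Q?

-4

The coefficient of vw is A[2,3] + A[3,2] = 2·(-2) = -4.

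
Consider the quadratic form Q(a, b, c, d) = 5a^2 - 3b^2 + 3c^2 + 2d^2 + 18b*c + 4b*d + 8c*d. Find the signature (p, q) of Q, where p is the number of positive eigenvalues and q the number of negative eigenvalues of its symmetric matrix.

The associated matrix is A = [[5, 0, 0, 0], [0, -3, 9, 2], [0, 9, 3, 4], [0, 2, 4, 2]].
Congruent diagonalization of A (simultaneous row and column reduction) yields pivots 5, -3, 30, 0.
So there are 2 positive, 1 negative, 1 zero pivots.

(2, 1)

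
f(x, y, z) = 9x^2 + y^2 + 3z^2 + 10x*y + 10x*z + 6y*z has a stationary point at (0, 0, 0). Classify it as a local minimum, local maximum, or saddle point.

saddle point

The Hessian at the origin is H = [[18, 10, 10], [10, 2, 6], [10, 6, 6]].
Row-reducing H symmetrically gives the diagonal entries 18, -32/9, 1/2.
That gives 2 positive, 1 negative pivots.
H is indefinite, so the origin is a saddle point.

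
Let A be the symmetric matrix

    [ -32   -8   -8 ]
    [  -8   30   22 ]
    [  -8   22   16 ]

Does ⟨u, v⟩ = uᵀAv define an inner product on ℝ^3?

Congruent diagonalization of A (simultaneous row and column reduction) yields pivots -32, 32, 0.
So there are 1 positive, 1 negative, 1 zero pivots.
Hence Q is indefinite.
⟨·,·⟩ is an inner product exactly when A is positive definite.

no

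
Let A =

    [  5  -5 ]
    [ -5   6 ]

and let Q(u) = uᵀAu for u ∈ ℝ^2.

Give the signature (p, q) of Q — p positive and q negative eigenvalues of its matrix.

Symmetric row and column elimination reduces A to a congruent diagonal form with pivots 5, 1.
Counting signs: 2 positive.

(2, 0)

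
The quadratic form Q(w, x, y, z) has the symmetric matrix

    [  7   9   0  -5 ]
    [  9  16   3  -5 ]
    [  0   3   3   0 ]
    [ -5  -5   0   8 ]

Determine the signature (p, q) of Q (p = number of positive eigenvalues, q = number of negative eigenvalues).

(4, 0)

An LDLᵀ factorisation of A has diagonal entries 7, 31/7, 30/31, 3.
Counting signs: 4 positive.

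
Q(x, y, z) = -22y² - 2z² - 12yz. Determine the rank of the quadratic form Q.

The symmetric matrix is A = [[0, 0, 0], [0, -22, -6], [0, -6, -2]].
Congruent diagonalization of A (simultaneous row and column reduction) yields pivots 0, -22, -4/11.
Counting signs: 2 negative, 1 zero.
The rank is the number of nonzero pivots: 2.

2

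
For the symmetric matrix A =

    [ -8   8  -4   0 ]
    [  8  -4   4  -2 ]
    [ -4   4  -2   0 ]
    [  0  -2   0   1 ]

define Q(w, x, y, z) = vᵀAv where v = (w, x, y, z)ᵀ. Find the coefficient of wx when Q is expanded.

16

The coefficient of wx is A[1,2] + A[2,1] = 2·8 = 16.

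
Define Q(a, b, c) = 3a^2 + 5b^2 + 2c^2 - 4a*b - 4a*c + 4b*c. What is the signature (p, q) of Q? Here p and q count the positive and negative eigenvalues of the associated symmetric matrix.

Write A = [[3, -2, -2], [-2, 5, 2], [-2, 2, 2]].
Symmetric row and column elimination reduces A to a congruent diagonal form with pivots 3, 11/3, 6/11.
So there are 3 positive pivots.

(3, 0)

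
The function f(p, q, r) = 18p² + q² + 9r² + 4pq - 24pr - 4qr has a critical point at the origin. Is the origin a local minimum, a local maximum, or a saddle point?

local minimum

The Hessian at the origin is H = [[36, 4, -24], [4, 2, -4], [-24, -4, 18]].
Symmetric row and column elimination reduces H to a congruent diagonal form with pivots 36, 14/9, 6/7.
Counting signs: 3 positive.
H is positive definite, so the origin is a strict local minimum.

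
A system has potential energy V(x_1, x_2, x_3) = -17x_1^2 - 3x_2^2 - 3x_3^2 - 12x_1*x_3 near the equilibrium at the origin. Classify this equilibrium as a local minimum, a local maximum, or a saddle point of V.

local maximum

The Hessian at the origin is H = [[-34, 0, -12], [0, -6, 0], [-12, 0, -6]].
Row-reducing H symmetrically gives the diagonal entries -34, -6, -30/17.
That gives 3 negative pivots.
H is negative definite, so the origin is a strict local maximum.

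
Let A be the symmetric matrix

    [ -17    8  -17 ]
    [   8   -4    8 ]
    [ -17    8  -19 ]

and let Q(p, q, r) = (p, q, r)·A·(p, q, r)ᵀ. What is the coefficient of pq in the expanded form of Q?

16

The coefficient of pq is A[1,2] + A[2,1] = 2·8 = 16.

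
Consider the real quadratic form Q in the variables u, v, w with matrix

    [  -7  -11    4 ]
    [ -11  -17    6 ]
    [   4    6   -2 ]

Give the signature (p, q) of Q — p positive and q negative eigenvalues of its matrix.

Applying the same elementary operations to the rows and columns of A produces a congruent diagonal matrix with entries -7, 2/7, 0.
Counting signs: 1 positive, 1 negative, 1 zero.

(1, 1)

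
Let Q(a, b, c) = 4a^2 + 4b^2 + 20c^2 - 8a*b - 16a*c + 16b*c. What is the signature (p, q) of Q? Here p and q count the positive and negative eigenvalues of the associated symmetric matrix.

(2, 0)

Write A = [[4, -4, -8], [-4, 4, 8], [-8, 8, 20]].
Congruent diagonalization of A (simultaneous row and column reduction) yields pivots 4, 0, 4.
That gives 2 positive, 1 zero pivots.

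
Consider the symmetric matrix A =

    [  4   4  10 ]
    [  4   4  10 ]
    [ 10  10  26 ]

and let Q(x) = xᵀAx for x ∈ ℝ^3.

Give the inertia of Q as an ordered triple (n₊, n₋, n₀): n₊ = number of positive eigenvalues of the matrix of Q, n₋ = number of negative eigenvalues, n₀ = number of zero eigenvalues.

(2, 0, 1)

Symmetric row and column elimination reduces A to a congruent diagonal form with pivots 4, 0, 1.
Counting signs: 2 positive, 1 zero.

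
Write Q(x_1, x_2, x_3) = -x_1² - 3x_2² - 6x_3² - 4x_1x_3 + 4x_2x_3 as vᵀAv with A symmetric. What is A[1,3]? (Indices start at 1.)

-2

The coefficient of x_1·x_3 in Q is -4. For a symmetric A this equals A[1,3] + A[3,1] = 2·A[1,3].
So A[1,3] = -4/2 = -2.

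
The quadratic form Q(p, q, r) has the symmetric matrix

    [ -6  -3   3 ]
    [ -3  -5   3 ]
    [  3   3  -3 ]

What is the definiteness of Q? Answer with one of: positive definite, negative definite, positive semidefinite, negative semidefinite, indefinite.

negative definite

Leading principal minors: Δ_1 = -6, Δ_2 = 21, Δ_3 = -18.
The signs alternate starting with Δ_1 < 0, so by Sylvester's criterion Q is negative definite.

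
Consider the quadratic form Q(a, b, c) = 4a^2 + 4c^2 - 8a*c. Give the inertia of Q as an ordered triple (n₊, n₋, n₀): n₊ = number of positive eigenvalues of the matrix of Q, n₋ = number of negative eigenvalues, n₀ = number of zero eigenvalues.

(1, 0, 2)

The symmetric matrix is A = [[4, 0, -4], [0, 0, 0], [-4, 0, 4]].
Congruent diagonalization of A (simultaneous row and column reduction) yields pivots 4, 0, 0.
That gives 1 positive, 2 zero pivots.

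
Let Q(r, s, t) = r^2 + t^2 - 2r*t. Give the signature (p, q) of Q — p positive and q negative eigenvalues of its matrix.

(1, 0)

Write A = [[1, 0, -1], [0, 0, 0], [-1, 0, 1]].
Applying the same elementary operations to the rows and columns of A produces a congruent diagonal matrix with entries 1, 0, 0.
Counting signs: 1 positive, 2 zero.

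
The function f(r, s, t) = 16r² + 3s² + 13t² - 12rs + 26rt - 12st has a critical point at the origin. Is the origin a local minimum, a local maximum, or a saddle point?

The Hessian at the origin is H = [[32, -12, 26], [-12, 6, -12], [26, -12, 26]].
Applying the same elementary operations to the rows and columns of H produces a congruent diagonal matrix with entries 32, 3/2, 3/2.
So there are 3 positive pivots.
H is positive definite, so the origin is a strict local minimum.

local minimum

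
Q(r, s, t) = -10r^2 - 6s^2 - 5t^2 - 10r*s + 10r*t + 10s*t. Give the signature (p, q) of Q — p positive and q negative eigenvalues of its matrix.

(0, 3)

Write A = [[-10, -5, 5], [-5, -6, 5], [5, 5, -5]].
Row-reducing A symmetrically gives the diagonal entries -10, -7/2, -5/7.
So there are 3 negative pivots.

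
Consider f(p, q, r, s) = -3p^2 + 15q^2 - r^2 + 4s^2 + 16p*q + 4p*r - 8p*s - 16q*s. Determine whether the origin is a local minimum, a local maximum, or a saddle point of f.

saddle point

The Hessian at the origin is H = [[-6, 16, 4, -8], [16, 30, 0, -16], [4, 0, -2, 0], [-8, -16, 0, 8]].
Applying the same elementary operations to the rows and columns of H produces a congruent diagonal matrix with entries -6, 218/3, -98/109, -24/49.
Counting signs: 1 positive, 3 negative.
H is indefinite, so the origin is a saddle point.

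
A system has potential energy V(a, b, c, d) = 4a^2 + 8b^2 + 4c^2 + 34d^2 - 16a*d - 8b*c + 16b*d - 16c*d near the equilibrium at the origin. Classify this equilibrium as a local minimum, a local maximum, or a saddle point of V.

local minimum

The Hessian at the origin is H = [[8, 0, 0, -16], [0, 16, -8, 16], [0, -8, 8, -16], [-16, 16, -16, 68]].
Congruent diagonalization of H (simultaneous row and column reduction) yields pivots 8, 16, 4, 4.
That gives 4 positive pivots.
H is positive definite, so the origin is a strict local minimum.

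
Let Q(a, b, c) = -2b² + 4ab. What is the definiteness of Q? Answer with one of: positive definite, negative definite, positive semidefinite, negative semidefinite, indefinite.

indefinite

The symmetric matrix is A = [[0, 2, 0], [2, -2, 0], [0, 0, 0]].
A is congruent to a diagonal matrix with 1 positive, 1 negative and 1 zero entries, so Q is indefinite.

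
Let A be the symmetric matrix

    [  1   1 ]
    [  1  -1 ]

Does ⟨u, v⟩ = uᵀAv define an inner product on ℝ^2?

Applying the same elementary operations to the rows and columns of A produces a congruent diagonal matrix with entries 1, -2.
Counting signs: 1 positive, 1 negative.
Hence Q is indefinite.
⟨·,·⟩ is an inner product exactly when A is positive definite.

no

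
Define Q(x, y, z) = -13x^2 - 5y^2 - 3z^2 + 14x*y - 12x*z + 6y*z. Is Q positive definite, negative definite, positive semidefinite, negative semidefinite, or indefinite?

negative definite

The symmetric matrix of Q is A = [[-13, 7, -6], [7, -5, 3], [-6, 3, -3]].
Leading principal minors: Δ_1 = -13, Δ_2 = 16, Δ_3 = -3.
The signs alternate starting with Δ_1 < 0, so by Sylvester's criterion Q is negative definite.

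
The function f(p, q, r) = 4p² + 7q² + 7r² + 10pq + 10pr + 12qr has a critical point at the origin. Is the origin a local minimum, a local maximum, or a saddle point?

local minimum

The Hessian at the origin is H = [[8, 10, 10], [10, 14, 12], [10, 12, 14]].
Congruent diagonalization of H (simultaneous row and column reduction) yields pivots 8, 3/2, 4/3.
Counting signs: 3 positive.
H is positive definite, so the origin is a strict local minimum.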